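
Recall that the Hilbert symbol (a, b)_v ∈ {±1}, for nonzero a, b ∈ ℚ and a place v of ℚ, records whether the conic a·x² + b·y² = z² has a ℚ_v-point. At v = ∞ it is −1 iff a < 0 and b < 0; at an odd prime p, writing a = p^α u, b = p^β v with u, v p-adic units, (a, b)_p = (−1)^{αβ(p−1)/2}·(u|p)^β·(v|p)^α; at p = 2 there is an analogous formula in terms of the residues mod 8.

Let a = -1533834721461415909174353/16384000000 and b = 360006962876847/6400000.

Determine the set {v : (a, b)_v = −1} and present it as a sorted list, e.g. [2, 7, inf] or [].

[2, 5, 11, 47]

(a, b) ≡ (-1457, 1430) mod (ℚ^×)²; places V = {2, 3, 5, 11, 13, 31, 47, ∞}.
(a,b)_∞: sgn(-1457)=−, sgn(1430)=+, so +1.
(a,b)_31: α=3, u≡6; β=2, v≡4 (mod 31); (6|31)=-1, (4|31)=+1; sign (−1)^0·-1^2·+1^3 = +1.
(a,b)_2: α=-20, β=-11; u≡7, v≡3 (mod 8); ε(u)ε(v)=1·1, αω(v)=-20·1, βω(u)=-11·0; sum ≡ 1  ⇒  -1.
(a,b)_3: α=4, u≡1; β=4, v≡2 (mod 3); (1|3)=+1, (2|3)=-1; sign (−1)^0·+1^4·-1^4 = +1.
(a,b)_13: α=4, u≡3; β=1, v≡11 (mod 13); (3|13)=+1, (11|13)=-1; sign (−1)^0·+1^1·-1^4 = +1.
(a,b)_5: α=-6, u≡2; β=-5, v≡4 (mod 5); (2|5)=-1, (4|5)=+1; sign (−1)^0·-1^-5·+1^-6 = -1.
(a,b)_11: α=8, u≡6; β=5, v≡1 (mod 11); (6|11)=-1, (1|11)=+1; sign (−1)^0·-1^5·+1^8 = -1.
(a,b)_47: α=3, u≡36; β=2, v≡15 (mod 47); (36|47)=+1, (15|47)=-1; sign (−1)^0·+1^2·-1^3 = -1.
(-1457, 1430 / ℚ) ramifies at {2, 5, 11, 47}: a division algebra.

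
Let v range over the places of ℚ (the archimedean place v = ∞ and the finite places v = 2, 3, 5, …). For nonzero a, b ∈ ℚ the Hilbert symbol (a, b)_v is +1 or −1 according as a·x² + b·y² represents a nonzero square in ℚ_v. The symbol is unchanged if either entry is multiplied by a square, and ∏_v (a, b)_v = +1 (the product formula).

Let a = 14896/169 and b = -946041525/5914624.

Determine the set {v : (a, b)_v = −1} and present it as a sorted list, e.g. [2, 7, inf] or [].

[2, 11, 13, 19]

Mod squares: a ≡ 19, b ≡ -429. Check v ∈ {∞, 2, 3, 5, 7, 11, 13, 19}.
v=7: a=7^2·(≡3), b=7^0·(≡6) mod 7; (3|7)=-1, (6|7)=-1; (−1)^{2·0·3}·(-1)^0·(-1)^2 = +1.
v=5: a=5^0·(≡4), b=5^2·(≡1) mod 5; (4|5)=+1, (1|5)=+1; (−1)^{0·2·2}·(+1)^2·(+1)^0 = +1.
v=19: a=19^1·(≡7), b=19^-2·(≡12) mod 19; (7|19)=+1, (12|19)=-1; (−1)^{1·-2·9}·(+1)^-2·(-1)^1 = -1.
v=11: a=11^0·(≡6), b=11^3·(≡1) mod 11; (6|11)=-1, (1|11)=+1; (−1)^{0·3·5}·(-1)^3·(+1)^0 = -1.
v=2: v_2(a)=4, v_2(b)=-14; units ≡ 3, 3 (mod 8); ε·ε+αω+βω = 1·1+4·1+-14·1 ≡ 1  ⇒  (a,b)_2 = -1.
v=∞: 19 > 0 and -429 < 0  ⇒  (a,b)_∞ = +1.
v=3: a=3^0·(≡1), b=3^7·(≡1) mod 3; (1|3)=+1, (1|3)=+1; (−1)^{0·7·1}·(+1)^7·(+1)^0 = +1.
v=13: a=13^-2·(≡11), b=13^1·(≡2) mod 13; (11|13)=-1, (2|13)=-1; (−1)^{-2·1·6}·(-1)^1·(-1)^-2 = -1.
|Ram(19, -429)| = 4, even; anisotropic at {2, 11, 13, 19}.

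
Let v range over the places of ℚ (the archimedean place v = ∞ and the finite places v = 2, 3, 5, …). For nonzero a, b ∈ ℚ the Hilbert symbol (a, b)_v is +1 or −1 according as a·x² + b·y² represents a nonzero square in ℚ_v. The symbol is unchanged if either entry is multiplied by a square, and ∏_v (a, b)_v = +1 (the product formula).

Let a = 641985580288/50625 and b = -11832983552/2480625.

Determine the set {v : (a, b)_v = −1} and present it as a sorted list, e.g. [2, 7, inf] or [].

Mod squares: a ≡ 13, b ≡ -180557. Check v ∈ {∞, 2, 3, 5, 7, 13, 17, 19, 43}.
v=∞: 13 > 0 and -180557 < 0  ⇒  (a,b)_∞ = +1.
v=2: v_2(a)=8, v_2(b)=16; units ≡ 5, 3 (mod 8); ε·ε+αω+βω = 0·1+8·1+16·1 ≡ 0  ⇒  (a,b)_2 = +1.
v=7: a=7^0·(≡3), b=7^-2·(≡2) mod 7; (3|7)=-1, (2|7)=+1; (−1)^{0·-2·3}·(-1)^-2·(+1)^0 = +1.
v=43: a=43^2·(≡41), b=43^1·(≡13) mod 43; (41|43)=+1, (13|43)=+1; (−1)^{2·1·21}·(+1)^1·(+1)^2 = +1.
v=3: a=3^-4·(≡1), b=3^-4·(≡1) mod 3; (1|3)=+1, (1|3)=+1; (−1)^{-4·-4·1}·(+1)^-4·(+1)^-4 = +1.
v=17: a=17^2·(≡4), b=17^1·(≡2) mod 17; (4|17)=+1, (2|17)=+1; (−1)^{2·1·8}·(+1)^1·(+1)^2 = +1.
v=13: a=13^1·(≡10), b=13^1·(≡6) mod 13; (10|13)=+1, (6|13)=-1; (−1)^{1·1·6}·(+1)^1·(-1)^1 = -1.
v=19: a=19^2·(≡8), b=19^1·(≡1) mod 19; (8|19)=-1, (1|19)=+1; (−1)^{2·1·9}·(-1)^1·(+1)^2 = -1.
v=5: a=5^-4·(≡3), b=5^-4·(≡2) mod 5; (3|5)=-1, (2|5)=-1; (−1)^{-4·-4·2}·(-1)^-4·(-1)^-4 = +1.
(13, -180557 / ℚ) ramifies at {13, 19}: a division algebra.

[13, 19]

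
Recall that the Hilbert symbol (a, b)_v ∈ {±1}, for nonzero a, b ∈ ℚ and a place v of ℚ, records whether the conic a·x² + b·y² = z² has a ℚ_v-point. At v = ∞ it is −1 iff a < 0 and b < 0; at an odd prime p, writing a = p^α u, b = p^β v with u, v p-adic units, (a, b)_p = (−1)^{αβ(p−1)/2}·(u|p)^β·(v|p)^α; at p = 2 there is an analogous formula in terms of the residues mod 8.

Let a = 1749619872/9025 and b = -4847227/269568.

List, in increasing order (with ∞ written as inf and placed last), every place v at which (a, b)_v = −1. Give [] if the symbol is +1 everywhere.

[3, 13]

Mod squares: a ≡ 858, b ≡ -2431. Check v ∈ {∞, 2, 3, 5, 7, 11, 13, 17, 19, 23}.
v=2: v_2(a)=5, v_2(b)=-8; units ≡ 5, 1 (mod 8); ε·ε+αω+βω = 0·0+5·0+-8·1 ≡ 0  ⇒  (a,b)_2 = +1.
v=7: a=7^2·(≡2), b=7^2·(≡3) mod 7; (2|7)=+1, (3|7)=-1; (−1)^{2·2·3}·(+1)^2·(-1)^2 = +1.
v=11: a=11^1·(≡3), b=11^1·(≡7) mod 11; (3|11)=+1, (7|11)=-1; (−1)^{1·1·5}·(+1)^1·(-1)^1 = +1.
v=5: a=5^-2·(≡2), b=5^0·(≡1) mod 5; (2|5)=-1, (1|5)=+1; (−1)^{-2·0·2}·(-1)^0·(+1)^-2 = +1.
v=∞: 858 > 0 and -2431 < 0  ⇒  (a,b)_∞ = +1.
v=19: a=19^-2·(≡14), b=19^0·(≡1) mod 19; (14|19)=-1, (1|19)=+1; (−1)^{-2·0·9}·(-1)^0·(+1)^-2 = +1.
v=13: a=13^1·(≡10), b=13^-1·(≡5) mod 13; (10|13)=+1, (5|13)=-1; (−1)^{1·-1·6}·(+1)^-1·(-1)^1 = -1.
v=3: a=3^3·(≡1), b=3^-4·(≡2) mod 3; (1|3)=+1, (2|3)=-1; (−1)^{3·-4·1}·(+1)^-4·(-1)^3 = -1.
v=17: a=17^2·(≡13), b=17^1·(≡7) mod 17; (13|17)=+1, (7|17)=-1; (−1)^{2·1·8}·(+1)^1·(-1)^2 = +1.
v=23: a=23^0·(≡21), b=23^2·(≡19) mod 23; (21|23)=-1, (19|23)=-1; (−1)^{0·2·11}·(-1)^2·(-1)^0 = +1.
(858, -2431 / ℚ) ramifies at {3, 13}: a division algebra.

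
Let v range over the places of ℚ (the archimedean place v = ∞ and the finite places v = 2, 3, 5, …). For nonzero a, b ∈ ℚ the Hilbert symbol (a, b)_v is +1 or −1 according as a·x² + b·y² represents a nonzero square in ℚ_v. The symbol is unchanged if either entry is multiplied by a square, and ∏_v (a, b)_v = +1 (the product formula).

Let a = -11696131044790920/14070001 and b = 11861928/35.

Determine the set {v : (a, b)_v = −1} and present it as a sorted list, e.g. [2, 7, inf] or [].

(a, b) ≡ (-1330, 11532430) mod (ℚ^×)²; places V = {2, 3, 5, 7, 11, 13, 19, 23, 29, 31, ∞}.
(a,b)_3: α=4, u≡2; β=2, v≡1 (mod 3); (2|3)=-1, (1|3)=+1; sign (−1)^0·-1^2·+1^4 = +1.
(a,b)_7: α=1, u≡3; β=-1, v≡3 (mod 7); (3|7)=-1, (3|7)=-1; sign (−1)^1·-1^-1·-1^1 = -1.
(a,b)_19: α=3, u≡4; β=1, v≡3 (mod 19); (4|19)=+1, (3|19)=-1; sign (−1)^1·+1^1·-1^3 = +1.
(a,b)_11: α=-4, u≡5; β=0, v≡6 (mod 11); (5|11)=+1, (6|11)=-1; sign (−1)^0·+1^0·-1^-4 = +1.
(a,b)_∞: sgn(-1330)=−, sgn(11532430)=+, so +1.
(a,b)_2: α=3, β=3; u≡7, v≡7 (mod 8); ε(u)ε(v)=1·1, αω(v)=3·0, βω(u)=3·0; sum ≡ 1  ⇒  -1.
(a,b)_5: α=1, u≡1; β=-1, v≡4 (mod 5); (1|5)=+1, (4|5)=+1; sign (−1)^0·+1^-1·+1^1 = +1.
(a,b)_31: α=-2, u≡27; β=0, v≡22 (mod 31); (27|31)=-1, (22|31)=-1; sign (−1)^0·-1^0·-1^-2 = +1.
(a,b)_13: α=2, u≡12; β=1, v≡10 (mod 13); (12|13)=+1, (10|13)=+1; sign (−1)^0·+1^1·+1^2 = +1.
(a,b)_29: α=2, u≡25; β=1, v≡22 (mod 29); (25|29)=+1, (22|29)=+1; sign (−1)^0·+1^1·+1^2 = +1.
(a,b)_23: α=2, u≡16; β=1, v≡14 (mod 23); (16|23)=+1, (14|23)=-1; sign (−1)^0·+1^1·-1^2 = +1.
(-1330, 11532430 / ℚ) ramifies at {2, 7}: a division algebra.

[2, 7]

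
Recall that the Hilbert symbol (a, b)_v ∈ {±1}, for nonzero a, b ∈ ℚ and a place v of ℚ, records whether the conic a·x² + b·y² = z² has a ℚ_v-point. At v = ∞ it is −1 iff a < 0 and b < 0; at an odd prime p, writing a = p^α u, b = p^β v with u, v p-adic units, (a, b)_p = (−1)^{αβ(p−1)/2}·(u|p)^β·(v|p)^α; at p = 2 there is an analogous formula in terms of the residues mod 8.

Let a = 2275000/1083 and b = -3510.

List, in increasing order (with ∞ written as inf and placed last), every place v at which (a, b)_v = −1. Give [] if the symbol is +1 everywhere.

[5, 13]

Mod squares: a ≡ 2730, b ≡ -390. Check v ∈ {∞, 2, 3, 5, 7, 13, 19}.
v=2: v_2(a)=3, v_2(b)=1; units ≡ 5, 5 (mod 8); ε·ε+αω+βω = 0·0+3·1+1·1 ≡ 0  ⇒  (a,b)_2 = +1.
v=5: a=5^5·(≡1), b=5^1·(≡3) mod 5; (1|5)=+1, (3|5)=-1; (−1)^{5·1·2}·(+1)^1·(-1)^5 = -1.
v=13: a=13^1·(≡5), b=13^1·(≡3) mod 13; (5|13)=-1, (3|13)=+1; (−1)^{1·1·6}·(-1)^1·(+1)^1 = -1.
v=3: a=3^-1·(≡1), b=3^3·(≡2) mod 3; (1|3)=+1, (2|3)=-1; (−1)^{-1·3·1}·(+1)^3·(-1)^-1 = +1.
v=19: a=19^-2·(≡18), b=19^0·(≡5) mod 19; (18|19)=-1, (5|19)=+1; (−1)^{-2·0·9}·(-1)^0·(+1)^-2 = +1.
v=∞: 2730 > 0 and -390 < 0  ⇒  (a,b)_∞ = +1.
v=7: a=7^1·(≡5), b=7^0·(≡4) mod 7; (5|7)=-1, (4|7)=+1; (−1)^{1·0·3}·(-1)^0·(+1)^1 = +1.
Ram(2730, -390) = {5, 13}; no ℚ_5-point on the conic.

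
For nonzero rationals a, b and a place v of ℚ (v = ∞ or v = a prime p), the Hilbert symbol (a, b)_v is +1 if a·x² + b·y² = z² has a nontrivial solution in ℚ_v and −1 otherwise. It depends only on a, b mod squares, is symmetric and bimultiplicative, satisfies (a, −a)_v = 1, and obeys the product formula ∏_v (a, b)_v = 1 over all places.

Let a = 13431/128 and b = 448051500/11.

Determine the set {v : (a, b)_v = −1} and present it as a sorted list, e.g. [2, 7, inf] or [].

Mod squares: a ≡ 222, b ≡ 608465. Check v ∈ {∞, 2, 3, 5, 11, 13, 23, 37}.
v=3: a=3^1·(≡2), b=3^4·(≡2) mod 3; (2|3)=-1, (2|3)=-1; (−1)^{1·4·1}·(-1)^4·(-1)^1 = -1.
v=23: a=23^0·(≡7), b=23^1·(≡11) mod 23; (7|23)=-1, (11|23)=-1; (−1)^{0·1·11}·(-1)^1·(-1)^0 = -1.
v=13: a=13^0·(≡12), b=13^1·(≡11) mod 13; (12|13)=+1, (11|13)=-1; (−1)^{0·1·6}·(+1)^1·(-1)^0 = +1.
v=5: a=5^0·(≡2), b=5^3·(≡2) mod 5; (2|5)=-1, (2|5)=-1; (−1)^{0·3·2}·(-1)^3·(-1)^0 = -1.
v=∞: 222 > 0 and 608465 > 0  ⇒  (a,b)_∞ = +1.
v=11: a=11^2·(≡8), b=11^-1·(≡6) mod 11; (8|11)=-1, (6|11)=-1; (−1)^{2·-1·5}·(-1)^-1·(-1)^2 = -1.
v=2: v_2(a)=-7, v_2(b)=2; units ≡ 7, 1 (mod 8); ε·ε+αω+βω = 1·0+-7·0+2·0 ≡ 0  ⇒  (a,b)_2 = +1.
v=37: a=37^1·(≡17), b=37^1·(≡6) mod 37; (17|37)=-1, (6|37)=-1; (−1)^{1·1·18}·(-1)^1·(-1)^1 = +1.
(222, 608465 / ℚ) ramifies at {3, 5, 11, 23}: a division algebra.

[3, 5, 11, 23]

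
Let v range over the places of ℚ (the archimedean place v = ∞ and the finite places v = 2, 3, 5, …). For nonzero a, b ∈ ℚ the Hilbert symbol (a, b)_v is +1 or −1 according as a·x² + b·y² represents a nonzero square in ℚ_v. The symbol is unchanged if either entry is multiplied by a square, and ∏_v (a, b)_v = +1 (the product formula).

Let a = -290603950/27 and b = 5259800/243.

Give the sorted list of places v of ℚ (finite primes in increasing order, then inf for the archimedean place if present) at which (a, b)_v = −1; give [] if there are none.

(a, b) ≡ (-714, 546) mod (ℚ^×)²; places V = {2, 3, 5, 7, 13, 17, ∞}.
(a,b)_7: α=1, u≡6; β=1, v≡4 (mod 7); (6|7)=-1, (4|7)=+1; sign (−1)^1·-1^1·+1^1 = +1.
(a,b)_17: α=3, u≡1; β=2, v≡2 (mod 17); (1|17)=+1, (2|17)=+1; sign (−1)^0·+1^2·+1^3 = +1.
(a,b)_5: α=2, u≡1; β=2, v≡4 (mod 5); (1|5)=+1, (4|5)=+1; sign (−1)^0·+1^2·+1^2 = +1.
(a,b)_3: α=-3, u≡2; β=-5, v≡2 (mod 3); (2|3)=-1, (2|3)=-1; sign (−1)^1·-1^-5·-1^-3 = -1.
(a,b)_∞: sgn(-714)=−, sgn(546)=+, so +1.
(a,b)_13: α=2, u≡12; β=1, v≡3 (mod 13); (12|13)=+1, (3|13)=+1; sign (−1)^0·+1^1·+1^2 = +1.
(a,b)_2: α=1, β=3; u≡3, v≡1 (mod 8); ε(u)ε(v)=1·0, αω(v)=1·0, βω(u)=3·1; sum ≡ 1  ⇒  -1.
(-714, 546 / ℚ) ramifies at {2, 3}: a division algebra.

[2, 3]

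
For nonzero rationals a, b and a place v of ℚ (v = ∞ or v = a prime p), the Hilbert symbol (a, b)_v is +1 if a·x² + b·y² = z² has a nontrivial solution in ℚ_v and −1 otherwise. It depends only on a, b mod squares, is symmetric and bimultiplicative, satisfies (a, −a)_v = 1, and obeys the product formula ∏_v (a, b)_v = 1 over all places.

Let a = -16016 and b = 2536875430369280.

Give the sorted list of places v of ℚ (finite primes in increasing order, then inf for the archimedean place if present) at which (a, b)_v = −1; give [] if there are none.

[2, 7, 11, 13]

(a, b) ≡ (-1001, 14630) mod (ℚ^×)²; places V = {2, 5, 7, 11, 13, 19, ∞}.
(a,b)_11: α=1, u≡7; β=3, v≡8 (mod 11); (7|11)=-1, (8|11)=-1; sign (−1)^1·-1^3·-1^1 = -1.
(a,b)_7: α=1, u≡1; β=3, v≡2 (mod 7); (1|7)=+1, (2|7)=+1; sign (−1)^1·+1^3·+1^1 = -1.
(a,b)_5: α=0, u≡4; β=1, v≡1 (mod 5); (4|5)=+1, (1|5)=+1; sign (−1)^0·+1^1·+1^0 = +1.
(a,b)_2: α=4, β=11; u≡7, v≡3 (mod 8); ε(u)ε(v)=1·1, αω(v)=4·1, βω(u)=11·0; sum ≡ 1  ⇒  -1.
(a,b)_∞: sgn(-1001)=−, sgn(14630)=+, so +1.
(a,b)_13: α=1, u≡3; β=4, v≡11 (mod 13); (3|13)=+1, (11|13)=-1; sign (−1)^0·+1^4·-1^1 = -1.
(a,b)_19: α=0, u≡1; β=1, v≡15 (mod 19); (1|19)=+1, (15|19)=-1; sign (−1)^0·+1^1·-1^0 = +1.
(-1001, 14630 / ℚ) ramifies at {2, 7, 11, 13}: a division algebra.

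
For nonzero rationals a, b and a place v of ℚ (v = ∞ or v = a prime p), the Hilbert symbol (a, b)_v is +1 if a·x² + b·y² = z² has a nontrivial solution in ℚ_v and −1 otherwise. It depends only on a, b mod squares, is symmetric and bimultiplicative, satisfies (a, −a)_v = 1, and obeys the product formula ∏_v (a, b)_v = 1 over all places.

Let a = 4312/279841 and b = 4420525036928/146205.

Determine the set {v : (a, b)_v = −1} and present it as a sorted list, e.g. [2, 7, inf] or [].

[5, 11]

(a, b) ≡ (22, 910) mod (ℚ^×)²; places V = {2, 3, 5, 7, 11, 13, 19, 23, ∞}.
(a,b)_23: α=-4, u≡11; β=2, v≡4 (mod 23); (11|23)=-1, (4|23)=+1; sign (−1)^0·-1^2·+1^-4 = +1.
(a,b)_19: α=0, u≡2; β=-2, v≡6 (mod 19); (2|19)=-1, (6|19)=+1; sign (−1)^0·-1^-2·+1^0 = +1.
(a,b)_∞: sgn(22)=+, sgn(910)=+, so +1.
(a,b)_5: α=0, u≡2; β=-1, v≡3 (mod 5); (2|5)=-1, (3|5)=-1; sign (−1)^0·-1^-1·-1^0 = -1.
(a,b)_13: α=0, u≡3; β=1, v≡6 (mod 13); (3|13)=+1, (6|13)=-1; sign (−1)^0·+1^1·-1^0 = +1.
(a,b)_3: α=0, u≡1; β=-4, v≡1 (mod 3); (1|3)=+1, (1|3)=+1; sign (−1)^0·+1^-4·+1^0 = +1.
(a,b)_7: α=2, u≡2; β=3, v≡1 (mod 7); (2|7)=+1, (1|7)=+1; sign (−1)^0·+1^3·+1^2 = +1.
(a,b)_11: α=1, u≡7; β=4, v≡7 (mod 11); (7|11)=-1, (7|11)=-1; sign (−1)^0·-1^4·-1^1 = -1.
(a,b)_2: α=3, β=7; u≡3, v≡7 (mod 8); ε(u)ε(v)=1·1, αω(v)=3·0, βω(u)=7·1; sum ≡ 0  ⇒  +1.
(22, 910 / ℚ) ramifies at {5, 11}: a division algebra.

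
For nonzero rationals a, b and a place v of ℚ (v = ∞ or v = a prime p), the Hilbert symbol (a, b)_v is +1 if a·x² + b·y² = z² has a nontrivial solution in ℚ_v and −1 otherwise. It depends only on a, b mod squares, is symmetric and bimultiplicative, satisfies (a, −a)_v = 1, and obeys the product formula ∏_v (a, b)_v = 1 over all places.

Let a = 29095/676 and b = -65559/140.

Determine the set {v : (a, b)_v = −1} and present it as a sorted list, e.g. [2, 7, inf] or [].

[2, 5, 7, 11]

Mod squares: a ≡ 55, b ≡ -1365. Check v ∈ {∞, 2, 3, 5, 7, 11, 13, 23, 41}.
v=7: a=7^0·(≡6), b=7^-1·(≡4) mod 7; (6|7)=-1, (4|7)=+1; (−1)^{0·-1·3}·(-1)^-1·(+1)^0 = -1.
v=23: a=23^2·(≡1), b=23^0·(≡7) mod 23; (1|23)=+1, (7|23)=-1; (−1)^{2·0·11}·(+1)^0·(-1)^2 = +1.
v=13: a=13^-2·(≡10), b=13^1·(≡4) mod 13; (10|13)=+1, (4|13)=+1; (−1)^{-2·1·6}·(+1)^1·(+1)^-2 = +1.
v=5: a=5^1·(≡4), b=5^-1·(≡2) mod 5; (4|5)=+1, (2|5)=-1; (−1)^{1·-1·2}·(+1)^-1·(-1)^1 = -1.
v=11: a=11^1·(≡1), b=11^0·(≡7) mod 11; (1|11)=+1, (7|11)=-1; (−1)^{1·0·5}·(+1)^0·(-1)^1 = -1.
v=41: a=41^0·(≡30), b=41^2·(≡17) mod 41; (30|41)=-1, (17|41)=-1; (−1)^{0·2·20}·(-1)^2·(-1)^0 = +1.
v=∞: 55 > 0 and -1365 < 0  ⇒  (a,b)_∞ = +1.
v=2: v_2(a)=-2, v_2(b)=-2; units ≡ 7, 3 (mod 8); ε·ε+αω+βω = 1·1+-2·1+-2·0 ≡ 1  ⇒  (a,b)_2 = -1.
v=3: a=3^0·(≡1), b=3^1·(≡1) mod 3; (1|3)=+1, (1|3)=+1; (−1)^{0·1·1}·(+1)^1·(+1)^0 = +1.
Ram(55, -1365) = {2, 5, 7, 11}; no ℚ_2-point on the conic.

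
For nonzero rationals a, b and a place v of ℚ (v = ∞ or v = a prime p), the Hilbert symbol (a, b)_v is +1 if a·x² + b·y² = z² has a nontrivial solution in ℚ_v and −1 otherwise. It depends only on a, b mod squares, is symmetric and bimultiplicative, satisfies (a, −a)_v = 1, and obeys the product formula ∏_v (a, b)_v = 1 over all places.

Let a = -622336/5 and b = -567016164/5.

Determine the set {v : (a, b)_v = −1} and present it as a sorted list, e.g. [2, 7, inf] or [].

(a, b) ≡ (-12155, -650845) mod (ℚ^×)²; places V = {2, 3, 5, 11, 13, 17, 19, 31, ∞}.
(a,b)_∞: sgn(-12155)=−, sgn(-650845)=−, so -1.
(a,b)_19: α=0, u≡17; β=1, v≡8 (mod 19); (17|19)=+1, (8|19)=-1; sign (−1)^0·+1^1·-1^0 = +1.
(a,b)_2: α=8, β=2; u≡5, v≡3 (mod 8); ε(u)ε(v)=0·1, αω(v)=8·1, βω(u)=2·1; sum ≡ 0  ⇒  +1.
(a,b)_17: α=1, u≡2; β=1, v≡8 (mod 17); (2|17)=+1, (8|17)=+1; sign (−1)^0·+1^1·+1^1 = +1.
(a,b)_5: α=-1, u≡4; β=-1, v≡1 (mod 5); (4|5)=+1, (1|5)=+1; sign (−1)^0·+1^-1·+1^-1 = +1.
(a,b)_3: α=0, u≡1; β=2, v≡2 (mod 3); (1|3)=+1, (2|3)=-1; sign (−1)^0·+1^2·-1^0 = +1.
(a,b)_11: α=1, u≡6; β=2, v≡3 (mod 11); (6|11)=-1, (3|11)=+1; sign (−1)^0·-1^2·+1^1 = +1.
(a,b)_13: α=1, u≡4; β=1, v≡2 (mod 13); (4|13)=+1, (2|13)=-1; sign (−1)^0·+1^1·-1^1 = -1.
(a,b)_31: α=0, u≡4; β=1, v≡11 (mod 31); (4|31)=+1, (11|31)=-1; sign (−1)^0·+1^1·-1^0 = +1.
Ram(-12155, -650845) = {13, ∞}; no ℚ_13-point on the conic.

[13, inf]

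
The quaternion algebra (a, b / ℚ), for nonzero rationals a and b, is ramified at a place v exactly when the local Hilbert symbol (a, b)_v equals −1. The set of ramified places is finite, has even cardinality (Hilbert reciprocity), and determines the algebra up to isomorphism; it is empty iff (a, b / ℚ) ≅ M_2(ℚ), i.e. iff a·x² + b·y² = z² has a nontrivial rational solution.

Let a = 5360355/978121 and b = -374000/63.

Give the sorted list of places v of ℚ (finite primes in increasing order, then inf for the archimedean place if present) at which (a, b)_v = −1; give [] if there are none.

[2, 7, 13, 17]

(a, b) ≡ (12155, -6545) mod (ℚ^×)²; places V = {2, 3, 5, 7, 11, 13, 17, 23, 43, ∞}.
(a,b)_∞: sgn(12155)=+, sgn(-6545)=−, so +1.
(a,b)_7: α=2, u≡5; β=-1, v≡5 (mod 7); (5|7)=-1, (5|7)=-1; sign (−1)^0·-1^-1·-1^2 = -1.
(a,b)_2: α=0, β=4; u≡3, v≡7 (mod 8); ε(u)ε(v)=1·1, αω(v)=0·0, βω(u)=4·1; sum ≡ 1  ⇒  -1.
(a,b)_43: α=-2, u≡8; β=0, v≡5 (mod 43); (8|43)=-1, (5|43)=-1; sign (−1)^0·-1^0·-1^-2 = +1.
(a,b)_13: α=1, u≡1; β=0, v≡8 (mod 13); (1|13)=+1, (8|13)=-1; sign (−1)^0·+1^0·-1^1 = -1.
(a,b)_3: α=2, u≡2; β=-2, v≡1 (mod 3); (2|3)=-1, (1|3)=+1; sign (−1)^0·-1^-2·+1^2 = +1.
(a,b)_17: α=1, u≡15; β=1, v≡14 (mod 17); (15|17)=+1, (14|17)=-1; sign (−1)^0·+1^1·-1^1 = -1.
(a,b)_5: α=1, u≡1; β=3, v≡1 (mod 5); (1|5)=+1, (1|5)=+1; sign (−1)^0·+1^3·+1^1 = +1.
(a,b)_23: α=-2, u≡10; β=0, v≡11 (mod 23); (10|23)=-1, (11|23)=-1; sign (−1)^0·-1^0·-1^-2 = +1.
(a,b)_11: α=1, u≡5; β=1, v≡7 (mod 11); (5|11)=+1, (7|11)=-1; sign (−1)^1·+1^1·-1^1 = +1.
|Ram(12155, -6545)| = 4, even; anisotropic at {2, 7, 13, 17}.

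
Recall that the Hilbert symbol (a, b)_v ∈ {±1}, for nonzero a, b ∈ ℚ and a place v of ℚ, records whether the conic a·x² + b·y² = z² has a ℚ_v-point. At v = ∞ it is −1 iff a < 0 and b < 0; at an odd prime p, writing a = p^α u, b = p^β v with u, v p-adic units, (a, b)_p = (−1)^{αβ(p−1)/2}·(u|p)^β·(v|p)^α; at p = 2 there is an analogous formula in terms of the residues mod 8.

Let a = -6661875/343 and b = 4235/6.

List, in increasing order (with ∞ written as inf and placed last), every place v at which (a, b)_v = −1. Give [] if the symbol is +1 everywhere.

[2, 5, 7, 17]

(a, b) ≡ (-74613, 210) mod (ℚ^×)²; places V = {2, 3, 5, 7, 11, 17, 19, ∞}.
(a,b)_19: α=1, u≡1; β=0, v≡6 (mod 19); (1|19)=+1, (6|19)=+1; sign (−1)^0·+1^0·+1^1 = +1.
(a,b)_∞: sgn(-74613)=−, sgn(210)=+, so +1.
(a,b)_11: α=1, u≡1; β=2, v≡4 (mod 11); (1|11)=+1, (4|11)=+1; sign (−1)^0·+1^2·+1^1 = +1.
(a,b)_5: α=4, u≡2; β=1, v≡2 (mod 5); (2|5)=-1, (2|5)=-1; sign (−1)^0·-1^1·-1^4 = -1.
(a,b)_2: α=0, β=-1; u≡3, v≡1 (mod 8); ε(u)ε(v)=1·0, αω(v)=0·0, βω(u)=-1·1; sum ≡ 1  ⇒  -1.
(a,b)_7: α=-3, u≡4; β=1, v≡4 (mod 7); (4|7)=+1, (4|7)=+1; sign (−1)^1·+1^1·+1^-3 = -1.
(a,b)_17: α=1, u≡3; β=0, v≡6 (mod 17); (3|17)=-1, (6|17)=-1; sign (−1)^0·-1^0·-1^1 = -1.
(a,b)_3: α=1, u≡2; β=-1, v≡1 (mod 3); (2|3)=-1, (1|3)=+1; sign (−1)^1·-1^-1·+1^1 = +1.
(-74613, 210 / ℚ) ramifies at {2, 5, 7, 17}: a division algebra.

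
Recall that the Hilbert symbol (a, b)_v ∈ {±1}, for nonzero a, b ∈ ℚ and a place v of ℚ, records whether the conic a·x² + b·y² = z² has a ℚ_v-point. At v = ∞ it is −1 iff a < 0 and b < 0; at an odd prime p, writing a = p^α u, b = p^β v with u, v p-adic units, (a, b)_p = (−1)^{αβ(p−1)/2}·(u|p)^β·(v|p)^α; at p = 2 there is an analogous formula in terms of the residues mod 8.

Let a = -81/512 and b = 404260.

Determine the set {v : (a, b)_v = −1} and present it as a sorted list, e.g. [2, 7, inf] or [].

[5, 29]

(a, b) ≡ (-2, 101065) mod (ℚ^×)²; places V = {2, 3, 5, 17, 29, 41, ∞}.
(a,b)_∞: sgn(-2)=−, sgn(101065)=+, so +1.
(a,b)_29: α=0, u≡11; β=1, v≡20 (mod 29); (11|29)=-1, (20|29)=+1; sign (−1)^0·-1^1·+1^0 = -1.
(a,b)_3: α=4, u≡1; β=0, v≡1 (mod 3); (1|3)=+1, (1|3)=+1; sign (−1)^0·+1^0·+1^4 = +1.
(a,b)_41: α=0, u≡39; β=1, v≡20 (mod 41); (39|41)=+1, (20|41)=+1; sign (−1)^0·+1^1·+1^0 = +1.
(a,b)_5: α=0, u≡2; β=1, v≡2 (mod 5); (2|5)=-1, (2|5)=-1; sign (−1)^0·-1^1·-1^0 = -1.
(a,b)_17: α=0, u≡2; β=1, v≡14 (mod 17); (2|17)=+1, (14|17)=-1; sign (−1)^0·+1^1·-1^0 = +1.
(a,b)_2: α=-9, β=2; u≡7, v≡1 (mod 8); ε(u)ε(v)=1·0, αω(v)=-9·0, βω(u)=2·0; sum ≡ 0  ⇒  +1.
(-2, 101065 / ℚ) ramifies at {5, 29}: a division algebra.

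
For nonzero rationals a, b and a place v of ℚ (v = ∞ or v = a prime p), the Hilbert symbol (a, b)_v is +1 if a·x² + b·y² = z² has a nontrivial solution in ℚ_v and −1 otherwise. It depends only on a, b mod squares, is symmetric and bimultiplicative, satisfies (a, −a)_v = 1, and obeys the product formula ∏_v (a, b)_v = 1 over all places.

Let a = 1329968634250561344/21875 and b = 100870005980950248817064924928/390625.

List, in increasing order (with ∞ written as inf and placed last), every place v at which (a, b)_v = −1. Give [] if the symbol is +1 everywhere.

[2, 5, 17, 19]

(a, b) ≡ (20615, 527) mod (ℚ^×)²; places V = {2, 3, 5, 7, 13, 17, 19, 31, ∞}.
(a,b)_19: α=1, u≡14; β=2, v≡10 (mod 19); (14|19)=-1, (10|19)=-1; sign (−1)^0·-1^2·-1^1 = -1.
(a,b)_31: α=3, u≡18; β=5, v≡22 (mod 31); (18|31)=+1, (22|31)=-1; sign (−1)^1·+1^5·-1^3 = +1.
(a,b)_17: α=6, u≡10; β=9, v≡6 (mod 17); (10|17)=-1, (6|17)=-1; sign (−1)^0·-1^9·-1^6 = -1.
(a,b)_5: α=-5, u≡2; β=-8, v≡3 (mod 5); (2|5)=-1, (3|5)=-1; sign (−1)^0·-1^-8·-1^-5 = -1.
(a,b)_7: α=-1, u≡6; β=2, v≡2 (mod 7); (6|7)=-1, (2|7)=+1; sign (−1)^0·-1^2·+1^-1 = +1.
(a,b)_3: α=2, u≡2; β=8, v≡2 (mod 3); (2|3)=-1, (2|3)=-1; sign (−1)^0·-1^8·-1^2 = +1.
(a,b)_∞: sgn(20615)=+, sgn(527)=+, so +1.
(a,b)_13: α=2, u≡4; β=0, v≡8 (mod 13); (4|13)=+1, (8|13)=-1; sign (−1)^0·+1^0·-1^2 = +1.
(a,b)_2: α=6, β=8; u≡7, v≡7 (mod 8); ε(u)ε(v)=1·1, αω(v)=6·0, βω(u)=8·0; sum ≡ 1  ⇒  -1.
|Ram(20615, 527)| = 4, even; anisotropic at {2, 5, 17, 19}.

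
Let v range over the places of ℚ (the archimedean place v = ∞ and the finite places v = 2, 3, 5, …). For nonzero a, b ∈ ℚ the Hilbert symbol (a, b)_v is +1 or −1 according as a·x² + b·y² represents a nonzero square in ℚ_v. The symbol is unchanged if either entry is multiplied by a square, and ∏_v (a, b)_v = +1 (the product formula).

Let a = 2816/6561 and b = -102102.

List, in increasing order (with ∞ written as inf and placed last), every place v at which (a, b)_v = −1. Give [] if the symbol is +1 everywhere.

[2, 3, 13, 17]

(a, b) ≡ (11, -102102) mod (ℚ^×)²; places V = {2, 3, 7, 11, 13, 17, ∞}.
(a,b)_∞: sgn(11)=+, sgn(-102102)=−, so +1.
(a,b)_13: α=0, u≡11; β=1, v≡11 (mod 13); (11|13)=-1, (11|13)=-1; sign (−1)^0·-1^1·-1^0 = -1.
(a,b)_11: α=1, u≡5; β=1, v≡2 (mod 11); (5|11)=+1, (2|11)=-1; sign (−1)^1·+1^1·-1^1 = +1.
(a,b)_7: α=0, u≡1; β=1, v≡2 (mod 7); (1|7)=+1, (2|7)=+1; sign (−1)^0·+1^1·+1^0 = +1.
(a,b)_17: α=0, u≡6; β=1, v≡12 (mod 17); (6|17)=-1, (12|17)=-1; sign (−1)^0·-1^1·-1^0 = -1.
(a,b)_3: α=-8, u≡2; β=1, v≡1 (mod 3); (2|3)=-1, (1|3)=+1; sign (−1)^0·-1^1·+1^-8 = -1.
(a,b)_2: α=8, β=1; u≡3, v≡5 (mod 8); ε(u)ε(v)=1·0, αω(v)=8·1, βω(u)=1·1; sum ≡ 1  ⇒  -1.
Ram(11, -102102) = {2, 3, 13, 17}; no ℚ_2-point on the conic.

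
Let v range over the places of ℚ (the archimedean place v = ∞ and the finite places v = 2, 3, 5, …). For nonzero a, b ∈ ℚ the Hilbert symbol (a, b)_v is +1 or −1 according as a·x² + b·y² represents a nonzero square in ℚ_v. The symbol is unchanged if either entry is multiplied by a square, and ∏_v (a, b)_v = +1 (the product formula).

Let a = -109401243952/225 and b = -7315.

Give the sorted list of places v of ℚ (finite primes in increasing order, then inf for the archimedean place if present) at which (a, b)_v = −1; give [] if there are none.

[5, 7, 11, 19, 23, inf]

Mod squares: a ≡ -1153243, b ≡ -7315. Check v ∈ {∞, 2, 3, 5, 7, 11, 13, 19, 23, 29}.
v=19: a=19^1·(≡8), b=19^1·(≡14) mod 19; (8|19)=-1, (14|19)=-1; (−1)^{1·1·9}·(-1)^1·(-1)^1 = -1.
v=23: a=23^1·(≡7), b=23^0·(≡22) mod 23; (7|23)=-1, (22|23)=-1; (−1)^{1·0·11}·(-1)^0·(-1)^1 = -1.
v=2: v_2(a)=4, v_2(b)=0; units ≡ 5, 5 (mod 8); ε·ε+αω+βω = 0·0+4·1+0·1 ≡ 0  ⇒  (a,b)_2 = +1.
v=29: a=29^1·(≡14), b=29^0·(≡22) mod 29; (14|29)=-1, (22|29)=+1; (−1)^{1·0·14}·(-1)^0·(+1)^1 = +1.
v=3: a=3^-2·(≡2), b=3^0·(≡2) mod 3; (2|3)=-1, (2|3)=-1; (−1)^{-2·0·1}·(-1)^0·(-1)^-2 = +1.
v=7: a=7^3·(≡5), b=7^1·(≡5) mod 7; (5|7)=-1, (5|7)=-1; (−1)^{3·1·3}·(-1)^1·(-1)^3 = -1.
v=11: a=11^2·(≡7), b=11^1·(≡6) mod 11; (7|11)=-1, (6|11)=-1; (−1)^{2·1·5}·(-1)^1·(-1)^2 = -1.
v=5: a=5^-2·(≡2), b=5^1·(≡2) mod 5; (2|5)=-1, (2|5)=-1; (−1)^{-2·1·2}·(-1)^1·(-1)^-2 = -1.
v=∞: -1153243 < 0 and -7315 < 0  ⇒  (a,b)_∞ = -1.
v=13: a=13^1·(≡4), b=13^0·(≡4) mod 13; (4|13)=+1, (4|13)=+1; (−1)^{1·0·6}·(+1)^0·(+1)^1 = +1.
Ram(-1153243, -7315) = {5, 7, 11, 19, 23, ∞}; no ℚ_5-point on the conic.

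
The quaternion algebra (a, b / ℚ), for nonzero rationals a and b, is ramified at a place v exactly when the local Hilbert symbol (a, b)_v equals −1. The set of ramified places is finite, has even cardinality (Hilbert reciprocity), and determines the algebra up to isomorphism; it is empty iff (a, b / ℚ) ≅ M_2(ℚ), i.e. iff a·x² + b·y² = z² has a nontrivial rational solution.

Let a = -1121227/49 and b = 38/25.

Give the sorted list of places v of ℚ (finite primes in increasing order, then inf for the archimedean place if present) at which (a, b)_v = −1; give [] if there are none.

[2, 23]

(a, b) ≡ (-667, 38) mod (ℚ^×)²; places V = {2, 5, 7, 19, 23, 29, 41, ∞}.
(a,b)_29: α=1, u≡20; β=0, v≡5 (mod 29); (20|29)=+1, (5|29)=+1; sign (−1)^0·+1^0·+1^1 = +1.
(a,b)_5: α=0, u≡2; β=-2, v≡3 (mod 5); (2|5)=-1, (3|5)=-1; sign (−1)^0·-1^-2·-1^0 = +1.
(a,b)_19: α=0, u≡7; β=1, v≡13 (mod 19); (7|19)=+1, (13|19)=-1; sign (−1)^0·+1^1·-1^0 = +1.
(a,b)_41: α=2, u≡14; β=0, v≡13 (mod 41); (14|41)=-1, (13|41)=-1; sign (−1)^0·-1^0·-1^2 = +1.
(a,b)_∞: sgn(-667)=−, sgn(38)=+, so +1.
(a,b)_23: α=1, u≡19; β=0, v≡19 (mod 23); (19|23)=-1, (19|23)=-1; sign (−1)^0·-1^0·-1^1 = -1.
(a,b)_2: α=0, β=1; u≡5, v≡3 (mod 8); ε(u)ε(v)=0·1, αω(v)=0·1, βω(u)=1·1; sum ≡ 1  ⇒  -1.
(a,b)_7: α=-2, u≡5; β=0, v≡6 (mod 7); (5|7)=-1, (6|7)=-1; sign (−1)^0·-1^0·-1^-2 = +1.
Ram(-667, 38) = {2, 23}; no ℚ_2-point on the conic.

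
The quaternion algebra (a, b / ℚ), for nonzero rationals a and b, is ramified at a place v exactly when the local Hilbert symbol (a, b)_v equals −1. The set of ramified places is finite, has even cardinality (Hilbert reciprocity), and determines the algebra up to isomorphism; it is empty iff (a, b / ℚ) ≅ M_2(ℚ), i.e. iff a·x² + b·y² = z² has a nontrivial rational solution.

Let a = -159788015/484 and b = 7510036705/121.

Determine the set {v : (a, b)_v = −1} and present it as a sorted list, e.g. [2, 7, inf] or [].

Mod squares: a ≡ -72335, b ≡ 3399745. Check v ∈ {∞, 2, 5, 11, 17, 23, 37, 47}.
v=23: a=23^1·(≡6), b=23^1·(≡22) mod 23; (6|23)=+1, (22|23)=-1; (−1)^{1·1·11}·(+1)^1·(-1)^1 = +1.
v=∞: -72335 < 0 and 3399745 > 0  ⇒  (a,b)_∞ = +1.
v=11: a=11^-2·(≡5), b=11^-2·(≡6) mod 11; (5|11)=+1, (6|11)=-1; (−1)^{-2·-2·5}·(+1)^-2·(-1)^-2 = +1.
v=2: v_2(a)=-2, v_2(b)=0; units ≡ 1, 1 (mod 8); ε·ε+αω+βω = 0·0+-2·0+0·0 ≡ 0  ⇒  (a,b)_2 = +1.
v=47: a=47^2·(≡20), b=47^3·(≡14) mod 47; (20|47)=-1, (14|47)=+1; (−1)^{2·3·23}·(-1)^3·(+1)^2 = -1.
v=5: a=5^1·(≡3), b=5^1·(≡1) mod 5; (3|5)=-1, (1|5)=+1; (−1)^{1·1·2}·(-1)^1·(+1)^1 = -1.
v=17: a=17^1·(≡7), b=17^1·(≡10) mod 17; (7|17)=-1, (10|17)=-1; (−1)^{1·1·8}·(-1)^1·(-1)^1 = +1.
v=37: a=37^1·(≡15), b=37^1·(≡29) mod 37; (15|37)=-1, (29|37)=-1; (−1)^{1·1·18}·(-1)^1·(-1)^1 = +1.
(-72335, 3399745 / ℚ) ramifies at {5, 47}: a division algebra.

[5, 47]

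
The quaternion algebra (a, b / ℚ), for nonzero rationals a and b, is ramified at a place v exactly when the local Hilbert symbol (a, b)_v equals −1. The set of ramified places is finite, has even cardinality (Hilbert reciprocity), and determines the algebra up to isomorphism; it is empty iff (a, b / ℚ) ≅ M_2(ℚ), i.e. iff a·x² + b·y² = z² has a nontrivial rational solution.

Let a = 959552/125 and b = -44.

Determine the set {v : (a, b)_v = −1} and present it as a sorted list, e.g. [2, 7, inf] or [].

(a, b) ≡ (74965, -11) mod (ℚ^×)²; places V = {2, 5, 11, 29, 47, ∞}.
(a,b)_2: α=6, β=2; u≡5, v≡5 (mod 8); ε(u)ε(v)=0·0, αω(v)=6·1, βω(u)=2·1; sum ≡ 0  ⇒  +1.
(a,b)_5: α=-3, u≡2; β=0, v≡1 (mod 5); (2|5)=-1, (1|5)=+1; sign (−1)^0·-1^0·+1^-3 = +1.
(a,b)_47: α=1, u≡40; β=0, v≡3 (mod 47); (40|47)=-1, (3|47)=+1; sign (−1)^0·-1^0·+1^1 = +1.
(a,b)_29: α=1, u≡16; β=0, v≡14 (mod 29); (16|29)=+1, (14|29)=-1; sign (−1)^0·+1^0·-1^1 = -1.
(a,b)_∞: sgn(74965)=+, sgn(-11)=−, so +1.
(a,b)_11: α=1, u≡6; β=1, v≡7 (mod 11); (6|11)=-1, (7|11)=-1; sign (−1)^1·-1^1·-1^1 = -1.
Ram(74965, -11) = {11, 29}; no ℚ_11-point on the conic.

[11, 29]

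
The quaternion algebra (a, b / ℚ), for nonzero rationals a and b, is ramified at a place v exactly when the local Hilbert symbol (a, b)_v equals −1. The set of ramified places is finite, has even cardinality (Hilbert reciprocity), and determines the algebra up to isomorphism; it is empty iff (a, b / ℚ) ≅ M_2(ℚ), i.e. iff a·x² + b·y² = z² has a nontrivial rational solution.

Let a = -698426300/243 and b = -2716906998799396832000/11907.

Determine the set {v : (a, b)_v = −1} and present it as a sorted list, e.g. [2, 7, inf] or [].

[2, 3, 13, inf]

Mod squares: a ≡ -429, b ≡ -36465. Check v ∈ {∞, 2, 3, 5, 7, 11, 13, 17}.
v=13: a=13^3·(≡6), b=13^5·(≡9) mod 13; (6|13)=-1, (9|13)=+1; (−1)^{3·5·6}·(-1)^5·(+1)^3 = -1.
v=5: a=5^2·(≡1), b=5^3·(≡2) mod 5; (1|5)=+1, (2|5)=-1; (−1)^{2·3·2}·(+1)^3·(-1)^2 = +1.
v=7: a=7^0·(≡6), b=7^-2·(≡6) mod 7; (6|7)=-1, (6|7)=-1; (−1)^{0·-2·3}·(-1)^-2·(-1)^0 = +1.
v=∞: -429 < 0 and -36465 < 0  ⇒  (a,b)_∞ = -1.
v=11: a=11^1·(≡9), b=11^5·(≡2) mod 11; (9|11)=+1, (2|11)=-1; (−1)^{1·5·5}·(+1)^5·(-1)^1 = +1.
v=2: v_2(a)=2, v_2(b)=8; units ≡ 3, 7 (mod 8); ε·ε+αω+βω = 1·1+2·0+8·1 ≡ 1  ⇒  (a,b)_2 = -1.
v=17: a=17^2·(≡4), b=17^5·(≡10) mod 17; (4|17)=+1, (10|17)=-1; (−1)^{2·5·8}·(+1)^5·(-1)^2 = +1.
v=3: a=3^-5·(≡1), b=3^-5·(≡1) mod 3; (1|3)=+1, (1|3)=+1; (−1)^{-5·-5·1}·(+1)^-5·(+1)^-5 = -1.
Ram(-429, -36465) = {2, 3, 13, ∞}; no ℚ_2-point on the conic.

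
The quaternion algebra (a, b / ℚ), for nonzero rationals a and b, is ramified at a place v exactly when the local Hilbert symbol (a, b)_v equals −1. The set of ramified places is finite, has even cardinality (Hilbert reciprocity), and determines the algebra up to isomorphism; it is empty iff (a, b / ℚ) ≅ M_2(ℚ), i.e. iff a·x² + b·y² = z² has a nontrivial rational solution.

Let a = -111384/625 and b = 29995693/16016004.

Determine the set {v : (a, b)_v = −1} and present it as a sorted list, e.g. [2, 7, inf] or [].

(a, b) ≡ (-3094, 13) mod (ℚ^×)²; places V = {2, 3, 5, 7, 13, 17, 23, 29, 31, ∞}.
(a,b)_3: α=2, u≡2; β=-2, v≡1 (mod 3); (2|3)=-1, (1|3)=+1; sign (−1)^0·-1^-2·+1^2 = +1.
(a,b)_13: α=1, u≡12; β=1, v≡1 (mod 13); (12|13)=+1, (1|13)=+1; sign (−1)^0·+1^1·+1^1 = +1.
(a,b)_5: α=-4, u≡1; β=0, v≡2 (mod 5); (1|5)=+1, (2|5)=-1; sign (−1)^0·+1^0·-1^-4 = +1.
(a,b)_17: α=1, u≡6; β=0, v≡4 (mod 17); (6|17)=-1, (4|17)=+1; sign (−1)^0·-1^0·+1^1 = +1.
(a,b)_7: α=1, u≡3; β=4, v≡3 (mod 7); (3|7)=-1, (3|7)=-1; sign (−1)^0·-1^4·-1^1 = -1.
(a,b)_31: α=0, u≡6; β=2, v≡3 (mod 31); (6|31)=-1, (3|31)=-1; sign (−1)^0·-1^2·-1^0 = +1.
(a,b)_2: α=3, β=-2; u≡5, v≡5 (mod 8); ε(u)ε(v)=0·0, αω(v)=3·1, βω(u)=-2·1; sum ≡ 1  ⇒  -1.
(a,b)_29: α=0, u≡13; β=-2, v≡25 (mod 29); (13|29)=+1, (25|29)=+1; sign (−1)^0·+1^-2·+1^0 = +1.
(a,b)_23: α=0, u≡7; β=-2, v≡16 (mod 23); (7|23)=-1, (16|23)=+1; sign (−1)^0·-1^-2·+1^0 = +1.
(a,b)_∞: sgn(-3094)=−, sgn(13)=+, so +1.
(-3094, 13 / ℚ) ramifies at {2, 7}: a division algebra.

[2, 7]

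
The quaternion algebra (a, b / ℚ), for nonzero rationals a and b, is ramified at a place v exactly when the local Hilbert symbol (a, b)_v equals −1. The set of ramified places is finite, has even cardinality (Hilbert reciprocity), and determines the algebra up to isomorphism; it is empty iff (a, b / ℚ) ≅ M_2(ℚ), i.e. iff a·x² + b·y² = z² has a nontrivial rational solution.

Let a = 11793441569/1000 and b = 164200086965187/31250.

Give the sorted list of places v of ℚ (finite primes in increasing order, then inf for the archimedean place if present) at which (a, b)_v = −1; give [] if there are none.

[7, 31]

(a, b) ≡ (1301690, 8246) mod (ℚ^×)²; places V = {2, 3, 5, 7, 13, 17, 19, 31, 43, ∞}.
(a,b)_7: α=2, u≡3; β=3, v≡2 (mod 7); (3|7)=-1, (2|7)=+1; sign (−1)^0·-1^3·+1^2 = -1.
(a,b)_19: α=1, u≡13; β=1, v≡7 (mod 19); (13|19)=-1, (7|19)=+1; sign (−1)^1·-1^1·+1^1 = +1.
(a,b)_13: α=1, u≡1; β=2, v≡9 (mod 13); (1|13)=+1, (9|13)=+1; sign (−1)^0·+1^2·+1^1 = +1.
(a,b)_17: α=1, u≡4; β=2, v≡8 (mod 17); (4|17)=+1, (8|17)=+1; sign (−1)^0·+1^2·+1^1 = +1.
(a,b)_43: α=2, u≡20; β=2, v≡8 (mod 43); (20|43)=-1, (8|43)=-1; sign (−1)^0·-1^2·-1^2 = +1.
(a,b)_3: α=0, u≡2; β=2, v≡2 (mod 3); (2|3)=-1, (2|3)=-1; sign (−1)^0·-1^2·-1^0 = +1.
(a,b)_31: α=1, u≡10; β=1, v≡5 (mod 31); (10|31)=+1, (5|31)=+1; sign (−1)^1·+1^1·+1^1 = -1.
(a,b)_∞: sgn(1301690)=+, sgn(8246)=+, so +1.
(a,b)_2: α=-3, β=-1; u≡5, v≡3 (mod 8); ε(u)ε(v)=0·1, αω(v)=-3·1, βω(u)=-1·1; sum ≡ 0  ⇒  +1.
(a,b)_5: α=-3, u≡3; β=-6, v≡1 (mod 5); (3|5)=-1, (1|5)=+1; sign (−1)^0·-1^-6·+1^-3 = +1.
Ram(1301690, 8246) = {7, 31}; no ℚ_7-point on the conic.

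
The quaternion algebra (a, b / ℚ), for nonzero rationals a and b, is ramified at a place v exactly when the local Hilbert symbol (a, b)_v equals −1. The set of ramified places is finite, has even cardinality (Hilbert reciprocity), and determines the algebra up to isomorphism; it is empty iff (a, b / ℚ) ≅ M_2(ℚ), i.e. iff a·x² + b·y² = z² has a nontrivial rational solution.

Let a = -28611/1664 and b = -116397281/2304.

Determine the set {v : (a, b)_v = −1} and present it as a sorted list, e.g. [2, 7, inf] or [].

[11, inf]

Mod squares: a ≡ -286, b ≡ -1001. Check v ∈ {∞, 2, 3, 7, 11, 13, 17, 31}.
v=∞: -286 < 0 and -1001 < 0  ⇒  (a,b)_∞ = -1.
v=17: a=17^2·(≡7), b=17^0·(≡4) mod 17; (7|17)=-1, (4|17)=+1; (−1)^{2·0·8}·(-1)^0·(+1)^2 = +1.
v=2: v_2(a)=-7, v_2(b)=-8; units ≡ 1, 7 (mod 8); ε·ε+αω+βω = 0·1+-7·0+-8·0 ≡ 0  ⇒  (a,b)_2 = +1.
v=3: a=3^2·(≡2), b=3^-2·(≡1) mod 3; (2|3)=-1, (1|3)=+1; (−1)^{2·-2·1}·(-1)^-2·(+1)^2 = +1.
v=11: a=11^1·(≡2), b=11^3·(≡2) mod 11; (2|11)=-1, (2|11)=-1; (−1)^{1·3·5}·(-1)^3·(-1)^1 = -1.
v=13: a=13^-1·(≡12), b=13^1·(≡3) mod 13; (12|13)=+1, (3|13)=+1; (−1)^{-1·1·6}·(+1)^1·(+1)^-1 = +1.
v=31: a=31^0·(≡6), b=31^2·(≡12) mod 31; (6|31)=-1, (12|31)=-1; (−1)^{0·2·15}·(-1)^2·(-1)^0 = +1.
v=7: a=7^0·(≡1), b=7^1·(≡2) mod 7; (1|7)=+1, (2|7)=+1; (−1)^{0·1·3}·(+1)^1·(+1)^0 = +1.
|Ram(-286, -1001)| = 2, even; anisotropic at {11, ∞}.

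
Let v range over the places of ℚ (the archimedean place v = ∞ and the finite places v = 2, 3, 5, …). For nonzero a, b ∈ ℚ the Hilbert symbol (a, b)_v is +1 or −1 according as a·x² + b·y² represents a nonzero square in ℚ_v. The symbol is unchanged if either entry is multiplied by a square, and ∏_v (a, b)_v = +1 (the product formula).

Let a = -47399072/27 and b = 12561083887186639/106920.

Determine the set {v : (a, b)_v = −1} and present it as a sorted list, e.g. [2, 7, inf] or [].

[2, 37]

(a, b) ≡ (-181374, 254242230) mod (ℚ^×)²; places V = {2, 3, 5, 7, 11, 17, 19, 23, 29, 37, 41, 43, ∞}.
(a,b)_23: α=0, u≡16; β=1, v≡1 (mod 23); (16|23)=+1, (1|23)=+1; sign (−1)^0·+1^1·+1^0 = +1.
(a,b)_5: α=0, u≡4; β=-1, v≡1 (mod 5); (4|5)=+1, (1|5)=+1; sign (−1)^0·+1^-1·+1^0 = +1.
(a,b)_43: α=1, u≡8; β=1, v≡23 (mod 43); (8|43)=-1, (23|43)=+1; sign (−1)^1·-1^1·+1^1 = +1.
(a,b)_19: α=1, u≡11; β=1, v≡2 (mod 19); (11|19)=+1, (2|19)=-1; sign (−1)^1·+1^1·-1^1 = +1.
(a,b)_7: α=2, u≡5; β=2, v≡2 (mod 7); (5|7)=-1, (2|7)=+1; sign (−1)^0·-1^2·+1^2 = +1.
(a,b)_29: α=0, u≡11; β=2, v≡13 (mod 29); (11|29)=-1, (13|29)=+1; sign (−1)^0·-1^2·+1^0 = +1.
(a,b)_3: α=-3, u≡1; β=-5, v≡2 (mod 3); (1|3)=+1, (2|3)=-1; sign (−1)^1·+1^-5·-1^-3 = +1.
(a,b)_37: α=1, u≡19; β=2, v≡15 (mod 37); (19|37)=-1, (15|37)=-1; sign (−1)^0·-1^2·-1^1 = -1.
(a,b)_41: α=0, u≡32; β=1, v≡38 (mod 41); (32|41)=+1, (38|41)=-1; sign (−1)^0·+1^1·-1^0 = +1.
(a,b)_17: α=0, u≡9; β=2, v≡3 (mod 17); (9|17)=+1, (3|17)=-1; sign (−1)^0·+1^2·-1^0 = +1.
(a,b)_∞: sgn(-181374)=−, sgn(254242230)=+, so +1.
(a,b)_2: α=5, β=-3; u≡1, v≡3 (mod 8); ε(u)ε(v)=0·1, αω(v)=5·1, βω(u)=-3·0; sum ≡ 1  ⇒  -1.
(a,b)_11: α=0, u≡1; β=-1, v≡5 (mod 11); (1|11)=+1, (5|11)=+1; sign (−1)^0·+1^-1·+1^0 = +1.
|Ram(-181374, 254242230)| = 2, even; anisotropic at {2, 37}.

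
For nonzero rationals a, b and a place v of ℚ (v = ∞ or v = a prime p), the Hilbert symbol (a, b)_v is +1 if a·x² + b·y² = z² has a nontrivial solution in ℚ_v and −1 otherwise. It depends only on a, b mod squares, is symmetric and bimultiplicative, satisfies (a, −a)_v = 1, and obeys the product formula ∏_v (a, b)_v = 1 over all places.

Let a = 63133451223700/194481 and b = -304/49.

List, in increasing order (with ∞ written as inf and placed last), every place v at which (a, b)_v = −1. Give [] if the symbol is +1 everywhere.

(a, b) ≡ (30873613, -19) mod (ℚ^×)²; places V = {2, 3, 5, 7, 11, 13, 19, 23, 31, 43, 53, ∞}.
(a,b)_23: α=1, u≡5; β=0, v≡6 (mod 23); (5|23)=-1, (6|23)=+1; sign (−1)^0·-1^0·+1^1 = +1.
(a,b)_19: α=1, u≡1; β=1, v≡2 (mod 19); (1|19)=+1, (2|19)=-1; sign (−1)^1·+1^1·-1^1 = +1.
(a,b)_13: α=2, u≡1; β=0, v≡6 (mod 13); (1|13)=+1, (6|13)=-1; sign (−1)^0·+1^0·-1^2 = +1.
(a,b)_31: α=1, u≡22; β=0, v≡21 (mod 31); (22|31)=-1, (21|31)=-1; sign (−1)^0·-1^0·-1^1 = -1.
(a,b)_11: α=2, u≡4; β=0, v≡3 (mod 11); (4|11)=+1, (3|11)=+1; sign (−1)^0·+1^0·+1^2 = +1.
(a,b)_3: α=-4, u≡1; β=0, v≡2 (mod 3); (1|3)=+1, (2|3)=-1; sign (−1)^0·+1^0·-1^-4 = +1.
(a,b)_5: α=2, u≡3; β=0, v≡4 (mod 5); (3|5)=-1, (4|5)=+1; sign (−1)^0·-1^0·+1^2 = +1.
(a,b)_7: α=-4, u≡1; β=-2, v≡4 (mod 7); (1|7)=+1, (4|7)=+1; sign (−1)^0·+1^-2·+1^-4 = +1.
(a,b)_43: α=1, u≡20; β=0, v≡21 (mod 43); (20|43)=-1, (21|43)=+1; sign (−1)^0·-1^0·+1^1 = +1.
(a,b)_∞: sgn(30873613)=+, sgn(-19)=−, so +1.
(a,b)_2: α=2, β=4; u≡5, v≡5 (mod 8); ε(u)ε(v)=0·0, αω(v)=2·1, βω(u)=4·1; sum ≡ 0  ⇒  +1.
(a,b)_53: α=1, u≡22; β=0, v≡23 (mod 53); (22|53)=-1, (23|53)=-1; sign (−1)^0·-1^0·-1^1 = -1.
Ram(30873613, -19) = {31, 53}; no ℚ_31-point on the conic.

[31, 53]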